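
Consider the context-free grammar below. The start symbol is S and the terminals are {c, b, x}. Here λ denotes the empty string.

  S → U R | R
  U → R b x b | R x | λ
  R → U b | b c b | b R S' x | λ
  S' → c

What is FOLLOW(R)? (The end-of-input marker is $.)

FIRST(S'): from S'→c we get {c}. So FIRST(S') = {c}.
FIRST(S): from S→U R we get {λ, b, x}; from S→R we get {λ, b, x}. So FIRST(S) = {λ, b, x}.
FIRST(U): from U→R b x b we get {b, x}; from U→R x we get {b, x}; from U→λ we get {λ}. So FIRST(U) = {λ, b, x}.
FIRST(R): from R→U b we get {b, x}; from R→b c b we get {b}; from R→b R S' x we get {b}; from R→λ we get {λ}. So FIRST(R) = {λ, b, x}.
FOLLOW(S) includes $ since S is the start symbol.
FOLLOW(S): S appears on no right-hand side. Thus FOLLOW(S) = {$}.
FOLLOW(U): in S→U R, U is followed by R with FIRST {λ, b, x}; in S→U R, the suffix after U is nullable, so FOLLOW(U) ⊇ FOLLOW(S) = {$}; in R→U b, U is followed by b with FIRST {b}. Thus FOLLOW(U) = {$, b, x}.
FOLLOW(R): in S→U R, the suffix after R is empty, so FOLLOW(R) ⊇ FOLLOW(S) = {$}; in S→R, the suffix after R is empty, so FOLLOW(R) ⊇ FOLLOW(S) = {$}; in U→R b x b, R is followed by b x b with FIRST {b}; in U→R x, R is followed by x with FIRST {x}; in R→b R S' x, R is followed by S' x with FIRST {c}. Thus FOLLOW(R) = {$, b, c, x}.
FOLLOW(S'): in R→b R S' x, S' is followed by x with FIRST {x}. Thus FOLLOW(S') = {x}.

{$, b, c, x}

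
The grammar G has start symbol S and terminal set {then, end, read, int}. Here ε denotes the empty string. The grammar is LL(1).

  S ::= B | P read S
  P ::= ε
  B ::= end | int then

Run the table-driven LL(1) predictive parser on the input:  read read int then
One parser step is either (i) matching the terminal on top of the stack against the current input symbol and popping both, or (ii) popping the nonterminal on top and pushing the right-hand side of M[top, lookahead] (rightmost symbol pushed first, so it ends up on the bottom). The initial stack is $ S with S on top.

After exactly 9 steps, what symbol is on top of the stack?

then

step 1: stack=$ S  input=read read int then $  — expand S ::= P read S
step 2: stack=$ S read P  input=read read int then $  — expand P ::= ε
step 3: stack=$ S read  input=read read int then $  — match read
step 4: stack=$ S  input=read int then $  — expand S ::= P read S
step 5: stack=$ S read P  input=read int then $  — expand P ::= ε
step 6: stack=$ S read  input=read int then $  — match read
step 7: stack=$ S  input=int then $  — expand S ::= B
step 8: stack=$ B  input=int then $  — expand B ::= int then
step 9: stack=$ then int  input=int then $  — match int
Stack after step 9: $ then (top = then).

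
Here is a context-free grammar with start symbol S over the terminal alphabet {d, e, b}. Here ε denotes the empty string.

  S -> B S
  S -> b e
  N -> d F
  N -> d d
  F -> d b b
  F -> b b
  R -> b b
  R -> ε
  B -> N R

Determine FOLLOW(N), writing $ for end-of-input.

FIRST(N) = {d}
FIRST(F) = {b, d}
FIRST(R) = {ε, b}
FIRST(B) = {d}  (via N R)
FIRST(S) = {b, d}  (via B S)
FOLLOW(S) includes $ since S is the start symbol.
FOLLOW(S): in S->B S, the suffix after S is empty (adds nothing new). Thus FOLLOW(S) = {$}.
FOLLOW(B): in S->B S, B is followed by S with FIRST {b, d}. Thus FOLLOW(B) = {b, d}.
FOLLOW(N): in B->N R, N is followed by R with FIRST {ε, b}; in B->N R, the suffix after N is nullable, so FOLLOW(N) ⊇ FOLLOW(B) = {b, d}. Thus FOLLOW(N) = {b, d}.
FOLLOW(F): in N->d F, the suffix after F is empty, so FOLLOW(F) ⊇ FOLLOW(N) = {b, d}. Thus FOLLOW(F) = {b, d}.
FOLLOW(R): in B->N R, the suffix after R is empty, so FOLLOW(R) ⊇ FOLLOW(B) = {b, d}. Thus FOLLOW(R) = {b, d}.

{b, d}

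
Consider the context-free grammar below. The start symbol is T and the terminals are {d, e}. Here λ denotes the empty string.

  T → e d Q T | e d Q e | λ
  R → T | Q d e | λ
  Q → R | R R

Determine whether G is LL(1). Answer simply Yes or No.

FIRST(T) = {λ, e}
FIRST(R) = {λ, d, e}
FIRST(Q) = {λ, d, e}
FOLLOW(T) = {$, d, e}
FOLLOW(R) = {$, d, e}
FOLLOW(Q) = {$, d, e}
Cell M[Q, $] receives both Q → R and Q → R R — the grammar is not LL(1).

No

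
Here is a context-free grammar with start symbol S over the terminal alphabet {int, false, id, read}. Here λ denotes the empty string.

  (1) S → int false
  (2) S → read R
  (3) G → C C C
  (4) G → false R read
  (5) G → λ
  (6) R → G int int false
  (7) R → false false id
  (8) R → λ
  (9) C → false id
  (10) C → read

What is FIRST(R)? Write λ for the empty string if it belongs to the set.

{λ, false, int, read}

FIRST(S) = {int, read}
FIRST(C) = {false, read}
FIRST(G) = {λ, false, read}  (via C C C)
FIRST(R) = {λ, false, int, read}  (via G int int false)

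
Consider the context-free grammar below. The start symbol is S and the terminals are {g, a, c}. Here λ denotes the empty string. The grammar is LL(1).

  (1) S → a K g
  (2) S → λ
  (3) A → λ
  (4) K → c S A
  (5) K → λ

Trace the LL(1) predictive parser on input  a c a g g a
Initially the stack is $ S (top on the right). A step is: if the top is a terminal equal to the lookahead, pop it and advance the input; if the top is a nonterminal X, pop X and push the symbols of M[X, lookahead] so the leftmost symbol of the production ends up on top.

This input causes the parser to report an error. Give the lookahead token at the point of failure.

a

step 1: stack=$ S  input=a c a g g a $  — expand S → a K g
step 2: stack=$ g K a  input=a c a g g a $  — match a
step 3: stack=$ g K  input=c a g g a $  — expand K → c S A
step 4: stack=$ g A S c  input=c a g g a $  — match c
step 5: stack=$ g A S  input=a g g a $  — expand S → a K g
step 6: stack=$ g A g K a  input=a g g a $  — match a
step 7: stack=$ g A g K  input=g g a $  — expand K → λ
step 8: stack=$ g A g  input=g g a $  — match g
step 9: stack=$ g A  input=g a $  — expand A → λ
step 10: stack=$ g  input=g a $  — match g
step 11: stack=$  input=a $  — error: stack empty but input remains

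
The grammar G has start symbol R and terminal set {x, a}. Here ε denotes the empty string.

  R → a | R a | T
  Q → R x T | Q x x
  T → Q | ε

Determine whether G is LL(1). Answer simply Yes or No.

FIRST(R) = {ε, a, x}
FIRST(Q) = {a, x}
FIRST(T) = {ε, a, x}
FOLLOW(R) = {$, a, x}
FOLLOW(Q) = {$, a, x}
FOLLOW(T) = {$, a, x}
Cell M[Q, a] receives both Q → R x T and Q → Q x x — the grammar is not LL(1).

No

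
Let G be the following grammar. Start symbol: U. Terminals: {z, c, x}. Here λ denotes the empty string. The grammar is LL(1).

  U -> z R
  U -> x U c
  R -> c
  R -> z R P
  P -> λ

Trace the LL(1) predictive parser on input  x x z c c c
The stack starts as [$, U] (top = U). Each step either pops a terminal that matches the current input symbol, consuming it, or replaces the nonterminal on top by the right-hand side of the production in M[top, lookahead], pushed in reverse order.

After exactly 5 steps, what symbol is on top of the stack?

     Stack      Input          Action
  1  $ U        x x z c c c $  expand U -> x U c
  2  $ c U x    x x z c c c $  match x
  3  $ c U      x z c c c $    expand U -> x U c
  4  $ c c U x  x z c c c $    match x
  5  $ c c U    z c c c $      expand U -> z R
Stack after step 5: $ c c R z (top = z).

z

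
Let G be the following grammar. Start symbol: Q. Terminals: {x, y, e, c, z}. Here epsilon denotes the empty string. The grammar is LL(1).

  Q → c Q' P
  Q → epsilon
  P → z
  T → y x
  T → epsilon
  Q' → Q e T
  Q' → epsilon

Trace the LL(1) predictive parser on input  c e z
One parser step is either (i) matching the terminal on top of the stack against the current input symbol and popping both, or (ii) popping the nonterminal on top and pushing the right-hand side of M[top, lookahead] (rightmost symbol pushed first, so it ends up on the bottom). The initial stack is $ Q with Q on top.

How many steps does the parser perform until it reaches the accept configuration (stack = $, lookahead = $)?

8

step 1: stack=$ Q  input=c e z $  — expand Q → c Q' P
step 2: stack=$ P Q' c  input=c e z $  — match c
step 3: stack=$ P Q'  input=e z $  — expand Q' → Q e T
step 4: stack=$ P T e Q  input=e z $  — expand Q → epsilon
step 5: stack=$ P T e  input=e z $  — match e
step 6: stack=$ P T  input=z $  — expand T → epsilon
step 7: stack=$ P  input=z $  — expand P → z
step 8: stack=$ z  input=z $  — match z
Accept reached after 8 steps.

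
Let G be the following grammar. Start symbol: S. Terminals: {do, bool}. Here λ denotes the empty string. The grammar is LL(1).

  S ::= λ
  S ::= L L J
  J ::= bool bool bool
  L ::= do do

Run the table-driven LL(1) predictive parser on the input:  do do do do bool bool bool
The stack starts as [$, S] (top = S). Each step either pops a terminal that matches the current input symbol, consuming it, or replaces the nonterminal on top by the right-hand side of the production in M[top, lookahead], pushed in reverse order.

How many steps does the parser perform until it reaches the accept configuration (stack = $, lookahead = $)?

11

      Stack             Input                         Action
   1  $ S               do do do do bool bool bool $  expand S ::= L L J
   2  $ J L L           do do do do bool bool bool $  expand L ::= do do
   3  $ J L do do       do do do do bool bool bool $  match do
   4  $ J L do          do do do bool bool bool $     match do
   5  $ J L             do do bool bool bool $        expand L ::= do do
   6  $ J do do         do do bool bool bool $        match do
   7  $ J do            do bool bool bool $           match do
   8  $ J               bool bool bool $              expand J ::= bool bool bool
   9  $ bool bool bool  bool bool bool $              match bool
  10  $ bool bool       bool bool $                   match bool
  11  $ bool            bool $                        match bool
Accept reached after 11 steps.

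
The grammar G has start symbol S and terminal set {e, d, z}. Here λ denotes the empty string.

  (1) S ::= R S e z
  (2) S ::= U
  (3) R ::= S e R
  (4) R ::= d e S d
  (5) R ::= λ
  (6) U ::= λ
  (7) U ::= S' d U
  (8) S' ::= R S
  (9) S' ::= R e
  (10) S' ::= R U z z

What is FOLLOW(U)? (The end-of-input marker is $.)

{$, d, e, z}

FIRST(S) = {λ, d, e, z}  (via R S e z, U)
FIRST(R) = {λ, d, e, z}  (via S e R)
FIRST(U) = {λ, d, e, z}  (via S' d U)
FIRST(S') = {λ, d, e, z}  (via R S, R e, R U z z)
FOLLOW(S) includes $ since S is the start symbol.
FOLLOW(S'): in U::=S' d U, S' is followed by d U with FIRST {d}. Thus FOLLOW(S') = {d}.
FOLLOW(S): in S::=R S e z, S is followed by e z with FIRST {e}; in R::=S e R, S is followed by e R with FIRST {e}; in R::=d e S d, S is followed by d with FIRST {d}; in S'::=R S, the suffix after S is empty, so FOLLOW(S) ⊇ FOLLOW(S') = {d}. Thus FOLLOW(S) = {$, d, e}.
FOLLOW(R): in S::=R S e z, R is followed by S e z with FIRST {d, e, z}; in R::=S e R, the suffix after R is empty (adds nothing new); in S'::=R S, R is followed by S with FIRST {λ, d, e, z}; in S'::=R S, the suffix after R is nullable, so FOLLOW(R) ⊇ FOLLOW(S') = {d}; in S'::=R e, R is followed by e with FIRST {e}; in S'::=R U z z, R is followed by U z z with FIRST {d, e, z}. Thus FOLLOW(R) = {d, e, z}.
FOLLOW(U): in S::=U, the suffix after U is empty, so FOLLOW(U) ⊇ FOLLOW(S) = {$, d, e}; in U::=S' d U, the suffix after U is empty (adds nothing new); in S'::=R U z z, U is followed by z z with FIRST {z}. Thus FOLLOW(U) = {$, d, e, z}.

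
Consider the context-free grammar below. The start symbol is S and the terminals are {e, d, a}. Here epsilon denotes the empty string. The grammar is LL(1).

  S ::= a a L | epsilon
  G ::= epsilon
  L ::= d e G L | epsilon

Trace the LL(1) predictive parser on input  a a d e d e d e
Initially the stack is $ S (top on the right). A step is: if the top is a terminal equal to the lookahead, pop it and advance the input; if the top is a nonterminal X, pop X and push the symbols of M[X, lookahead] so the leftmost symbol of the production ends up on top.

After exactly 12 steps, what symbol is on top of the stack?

step 1: stack=$ S  input=a a d e d e d e $  — expand S ::= a a L
step 2: stack=$ L a a  input=a a d e d e d e $  — match a
step 3: stack=$ L a  input=a d e d e d e $  — match a
step 4: stack=$ L  input=d e d e d e $  — expand L ::= d e G L
step 5: stack=$ L G e d  input=d e d e d e $  — match d
step 6: stack=$ L G e  input=e d e d e $  — match e
step 7: stack=$ L G  input=d e d e $  — expand G ::= epsilon
step 8: stack=$ L  input=d e d e $  — expand L ::= d e G L
step 9: stack=$ L G e d  input=d e d e $  — match d
step 10: stack=$ L G e  input=e d e $  — match e
step 11: stack=$ L G  input=d e $  — expand G ::= epsilon
step 12: stack=$ L  input=d e $  — expand L ::= d e G L
Stack after step 12: $ L G e d (top = d).

d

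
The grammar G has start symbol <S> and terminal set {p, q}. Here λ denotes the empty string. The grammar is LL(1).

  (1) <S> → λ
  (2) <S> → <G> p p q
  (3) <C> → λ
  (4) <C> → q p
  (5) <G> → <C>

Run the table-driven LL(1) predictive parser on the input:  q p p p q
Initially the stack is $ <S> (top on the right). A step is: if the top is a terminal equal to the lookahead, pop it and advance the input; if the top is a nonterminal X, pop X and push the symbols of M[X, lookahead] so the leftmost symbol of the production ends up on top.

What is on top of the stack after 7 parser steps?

q

     Stack        Input        Action
  1  $ <S>        q p p p q $  expand <S> → <G> p p q
  2  $ q p p <G>  q p p p q $  expand <G> → <C>
  3  $ q p p <C>  q p p p q $  expand <C> → q p
  4  $ q p p p q  q p p p q $  match q
  5  $ q p p p    p p p q $    match p
  6  $ q p p      p p q $      match p
  7  $ q p        p q $        match p
Stack after step 7: $ q (top = q).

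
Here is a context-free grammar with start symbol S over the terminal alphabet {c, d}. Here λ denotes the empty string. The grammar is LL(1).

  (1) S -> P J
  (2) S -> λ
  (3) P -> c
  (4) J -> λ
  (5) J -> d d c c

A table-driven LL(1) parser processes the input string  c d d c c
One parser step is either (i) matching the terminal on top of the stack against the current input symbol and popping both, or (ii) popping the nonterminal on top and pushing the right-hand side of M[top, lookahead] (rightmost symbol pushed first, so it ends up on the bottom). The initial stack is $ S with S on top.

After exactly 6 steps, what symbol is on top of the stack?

c

     Stack      Input        Action
  1  $ S        c d d c c $  expand S -> P J
  2  $ J P      c d d c c $  expand P -> c
  3  $ J c      c d d c c $  match c
  4  $ J        d d c c $    expand J -> d d c c
  5  $ c c d d  d d c c $    match d
  6  $ c c d    d c c $      match d
Stack after step 6: $ c c (top = c).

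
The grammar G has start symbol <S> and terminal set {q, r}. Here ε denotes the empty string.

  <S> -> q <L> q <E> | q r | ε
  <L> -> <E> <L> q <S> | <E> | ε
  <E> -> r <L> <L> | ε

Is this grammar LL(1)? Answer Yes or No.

FIRST(<S>) = {ε, q}
FIRST(<L>) = {ε, q, r}
FIRST(<E>) = {ε, r}
FOLLOW(<S>) = {$, q, r}
FOLLOW(<L>) = {$, q, r}
FOLLOW(<E>) = {$, q, r}
Cell M[<E>, r] receives both <E> -> r <L> <L> and <E> -> ε — the grammar is not LL(1).

No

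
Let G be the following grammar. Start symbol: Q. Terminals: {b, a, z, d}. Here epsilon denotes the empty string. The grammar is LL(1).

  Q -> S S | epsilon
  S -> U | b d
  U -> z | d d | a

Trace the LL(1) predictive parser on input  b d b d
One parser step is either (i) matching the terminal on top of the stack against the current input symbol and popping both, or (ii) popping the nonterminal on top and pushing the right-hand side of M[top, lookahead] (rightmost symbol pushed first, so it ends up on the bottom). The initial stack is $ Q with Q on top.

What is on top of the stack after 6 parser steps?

step 1: stack=$ Q  input=b d b d $  — expand Q -> S S
step 2: stack=$ S S  input=b d b d $  — expand S -> b d
step 3: stack=$ S d b  input=b d b d $  — match b
step 4: stack=$ S d  input=d b d $  — match d
step 5: stack=$ S  input=b d $  — expand S -> b d
step 6: stack=$ d b  input=b d $  — match b
Stack after step 6: $ d (top = d).

d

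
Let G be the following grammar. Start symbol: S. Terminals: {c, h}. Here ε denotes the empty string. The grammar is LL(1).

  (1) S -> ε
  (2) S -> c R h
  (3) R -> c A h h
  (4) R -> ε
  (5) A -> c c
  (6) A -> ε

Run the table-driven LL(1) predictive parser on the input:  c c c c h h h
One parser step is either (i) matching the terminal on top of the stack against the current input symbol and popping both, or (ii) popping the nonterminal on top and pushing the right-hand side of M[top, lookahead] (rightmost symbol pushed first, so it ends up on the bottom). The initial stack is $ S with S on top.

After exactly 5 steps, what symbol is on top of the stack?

     Stack        Input            Action
  1  $ S          c c c c h h h $  expand S -> c R h
  2  $ h R c      c c c c h h h $  match c
  3  $ h R        c c c h h h $    expand R -> c A h h
  4  $ h h h A c  c c c h h h $    match c
  5  $ h h h A    c c h h h $      expand A -> c c
Stack after step 5: $ h h h c c (top = c).

c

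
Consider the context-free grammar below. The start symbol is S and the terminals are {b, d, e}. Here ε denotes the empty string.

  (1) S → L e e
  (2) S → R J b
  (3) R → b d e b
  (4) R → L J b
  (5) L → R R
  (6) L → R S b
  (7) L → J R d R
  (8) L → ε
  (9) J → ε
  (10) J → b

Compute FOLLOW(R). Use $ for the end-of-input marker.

{b, d, e}

FIRST(J): from J→ε we get {ε}; from J→b we get {b}. So FIRST(J) = {ε, b}.
FIRST(S): from S→L e e we get {b, e}; from S→R J b we get {b}. So FIRST(S) = {b, e}.
FIRST(R): from R→b d e b we get {b}; from R→L J b we get {b}. So FIRST(R) = {b}.
FIRST(L): from L→R R we get {b}; from L→R S b we get {b}; from L→J R d R we get {b}; from L→ε we get {ε}. So FIRST(L) = {ε, b}.
FOLLOW(S) includes $ since S is the start symbol.
FOLLOW(S): in L→R S b, S is followed by b with FIRST {b}. Thus FOLLOW(S) = {$, b}.
FOLLOW(L): in S→L e e, L is followed by e e with FIRST {e}; in R→L J b, L is followed by J b with FIRST {b}. Thus FOLLOW(L) = {b, e}.
FOLLOW(R): in S→R J b, R is followed by J b with FIRST {b}; in L→R R (occurrence 1), R is followed by R with FIRST {b}; in L→R R (occurrence 2), the suffix after R is empty, so FOLLOW(R) ⊇ FOLLOW(L) = {b, e}; in L→R S b, R is followed by S b with FIRST {b, e}; in L→J R d R (occurrence 1), R is followed by d R with FIRST {d}; in L→J R d R (occurrence 2), the suffix after R is empty, so FOLLOW(R) ⊇ FOLLOW(L) = {b, e}. Thus FOLLOW(R) = {b, d, e}.
FOLLOW(J): in S→R J b, J is followed by b with FIRST {b}; in R→L J b, J is followed by b with FIRST {b}; in L→J R d R, J is followed by R d R with FIRST {b}. Thus FOLLOW(J) = {b}.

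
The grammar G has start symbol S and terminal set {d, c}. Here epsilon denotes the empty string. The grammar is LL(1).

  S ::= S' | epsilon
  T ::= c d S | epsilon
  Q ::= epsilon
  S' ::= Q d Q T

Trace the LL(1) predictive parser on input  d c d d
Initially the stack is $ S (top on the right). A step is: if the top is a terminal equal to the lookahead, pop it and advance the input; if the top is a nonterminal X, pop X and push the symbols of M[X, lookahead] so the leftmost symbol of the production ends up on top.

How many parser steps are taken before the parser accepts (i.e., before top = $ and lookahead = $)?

      Stack      Input      Action
   1  $ S        d c d d $  expand S ::= S'
   2  $ S'       d c d d $  expand S' ::= Q d Q T
   3  $ T Q d Q  d c d d $  expand Q ::= epsilon
   4  $ T Q d    d c d d $  match d
   5  $ T Q      c d d $    expand Q ::= epsilon
   6  $ T        c d d $    expand T ::= c d S
   7  $ S d c    c d d $    match c
   8  $ S d      d d $      match d
   9  $ S        d $        expand S ::= S'
  10  $ S'       d $        expand S' ::= Q d Q T
  11  $ T Q d Q  d $        expand Q ::= epsilon
  12  $ T Q d    d $        match d
  13  $ T Q      $          expand Q ::= epsilon
  14  $ T        $          expand T ::= epsilon
Accept reached after 14 steps.

14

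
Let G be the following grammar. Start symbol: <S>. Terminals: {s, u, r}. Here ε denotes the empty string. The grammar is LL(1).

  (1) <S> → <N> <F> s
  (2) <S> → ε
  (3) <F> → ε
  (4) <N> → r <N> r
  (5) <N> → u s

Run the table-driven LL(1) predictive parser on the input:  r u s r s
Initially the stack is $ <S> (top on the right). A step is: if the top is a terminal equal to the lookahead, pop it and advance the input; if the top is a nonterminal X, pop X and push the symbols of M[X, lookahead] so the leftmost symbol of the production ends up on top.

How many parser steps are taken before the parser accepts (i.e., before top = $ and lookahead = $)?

     Stack            Input        Action
  1  $ <S>            r u s r s $  expand <S> → <N> <F> s
  2  $ s <F> <N>      r u s r s $  expand <N> → r <N> r
  3  $ s <F> r <N> r  r u s r s $  match r
  4  $ s <F> r <N>    u s r s $    expand <N> → u s
  5  $ s <F> r s u    u s r s $    match u
  6  $ s <F> r s      s r s $      match s
  7  $ s <F> r        r s $        match r
  8  $ s <F>          s $          expand <F> → ε
  9  $ s              s $          match s
Accept reached after 9 steps.

9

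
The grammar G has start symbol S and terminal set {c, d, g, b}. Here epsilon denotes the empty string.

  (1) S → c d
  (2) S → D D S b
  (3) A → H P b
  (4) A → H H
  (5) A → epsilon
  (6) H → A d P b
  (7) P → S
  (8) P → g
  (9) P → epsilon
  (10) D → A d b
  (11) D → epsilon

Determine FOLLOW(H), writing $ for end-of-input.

{b, c, d, g}

FIRST(S) = {c, d}  (via D D S b)
FIRST(P) = {epsilon, c, d, g}  (via S)
FIRST(A) = {epsilon, d}  (via H P b, H H)
FIRST(H) = {d}  (via A d P b)
FIRST(D) = {epsilon, d}  (via A d b)
FOLLOW(S) includes $ since S is the start symbol.
FOLLOW(A): in H→A d P b, A is followed by d P b with FIRST {d}; in D→A d b, A is followed by d b with FIRST {d}. Thus FOLLOW(A) = {d}.
FOLLOW(H): in A→H P b, H is followed by P b with FIRST {b, c, d, g}; in A→H H (occurrence 1), H is followed by H with FIRST {d}; in A→H H (occurrence 2), the suffix after H is empty, so FOLLOW(H) ⊇ FOLLOW(A) = {d}. Thus FOLLOW(H) = {b, c, d, g}.
FOLLOW(P): in A→H P b, P is followed by b with FIRST {b}; in H→A d P b, P is followed by b with FIRST {b}. Thus FOLLOW(P) = {b}.
FOLLOW(S): in S→D D S b, S is followed by b with FIRST {b}; in P→S, the suffix after S is empty, so FOLLOW(S) ⊇ FOLLOW(P) = {b}. Thus FOLLOW(S) = {$, b}.
FOLLOW(D): in S→D D S b (occurrence 1), D is followed by D S b with FIRST {c, d}; in S→D D S b (occurrence 2), D is followed by S b with FIRST {c, d}. Thus FOLLOW(D) = {c, d}.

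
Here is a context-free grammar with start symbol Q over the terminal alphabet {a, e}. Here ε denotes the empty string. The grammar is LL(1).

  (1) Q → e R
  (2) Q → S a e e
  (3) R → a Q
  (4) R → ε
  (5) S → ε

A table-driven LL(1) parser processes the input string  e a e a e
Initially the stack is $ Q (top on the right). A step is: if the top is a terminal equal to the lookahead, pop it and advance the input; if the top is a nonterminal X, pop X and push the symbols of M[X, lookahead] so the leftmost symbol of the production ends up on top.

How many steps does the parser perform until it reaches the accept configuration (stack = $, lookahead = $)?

      Stack  Input        Action
   1  $ Q    e a e a e $  expand Q → e R
   2  $ R e  e a e a e $  match e
   3  $ R    a e a e $    expand R → a Q
   4  $ Q a  a e a e $    match a
   5  $ Q    e a e $      expand Q → e R
   6  $ R e  e a e $      match e
   7  $ R    a e $        expand R → a Q
   8  $ Q a  a e $        match a
   9  $ Q    e $          expand Q → e R
  10  $ R e  e $          match e
  11  $ R    $            expand R → ε
Accept reached after 11 steps.

11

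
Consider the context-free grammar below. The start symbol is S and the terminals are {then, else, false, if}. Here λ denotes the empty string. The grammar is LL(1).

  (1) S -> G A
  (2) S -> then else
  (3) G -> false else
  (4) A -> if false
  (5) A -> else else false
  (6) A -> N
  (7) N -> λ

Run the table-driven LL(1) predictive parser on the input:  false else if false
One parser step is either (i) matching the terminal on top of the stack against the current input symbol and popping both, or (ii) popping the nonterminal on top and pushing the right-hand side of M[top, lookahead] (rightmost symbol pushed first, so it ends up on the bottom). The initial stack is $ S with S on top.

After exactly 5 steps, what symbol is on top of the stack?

step 1: stack=$ S  input=false else if false $  — expand S -> G A
step 2: stack=$ A G  input=false else if false $  — expand G -> false else
step 3: stack=$ A else false  input=false else if false $  — match false
step 4: stack=$ A else  input=else if false $  — match else
step 5: stack=$ A  input=if false $  — expand A -> if false
Stack after step 5: $ false if (top = if).

if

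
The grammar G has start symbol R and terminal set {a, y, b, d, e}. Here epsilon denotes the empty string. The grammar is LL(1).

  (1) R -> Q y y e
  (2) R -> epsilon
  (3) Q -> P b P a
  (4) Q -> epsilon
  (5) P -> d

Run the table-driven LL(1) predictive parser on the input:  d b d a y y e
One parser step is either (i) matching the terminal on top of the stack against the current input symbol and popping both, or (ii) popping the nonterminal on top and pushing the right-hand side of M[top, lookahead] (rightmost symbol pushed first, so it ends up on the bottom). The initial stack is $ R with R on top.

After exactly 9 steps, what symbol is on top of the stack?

step 1: stack=$ R  input=d b d a y y e $  — expand R -> Q y y e
step 2: stack=$ e y y Q  input=d b d a y y e $  — expand Q -> P b P a
step 3: stack=$ e y y a P b P  input=d b d a y y e $  — expand P -> d
step 4: stack=$ e y y a P b d  input=d b d a y y e $  — match d
step 5: stack=$ e y y a P b  input=b d a y y e $  — match b
step 6: stack=$ e y y a P  input=d a y y e $  — expand P -> d
step 7: stack=$ e y y a d  input=d a y y e $  — match d
step 8: stack=$ e y y a  input=a y y e $  — match a
step 9: stack=$ e y y  input=y y e $  — match y
Stack after step 9: $ e y (top = y).

y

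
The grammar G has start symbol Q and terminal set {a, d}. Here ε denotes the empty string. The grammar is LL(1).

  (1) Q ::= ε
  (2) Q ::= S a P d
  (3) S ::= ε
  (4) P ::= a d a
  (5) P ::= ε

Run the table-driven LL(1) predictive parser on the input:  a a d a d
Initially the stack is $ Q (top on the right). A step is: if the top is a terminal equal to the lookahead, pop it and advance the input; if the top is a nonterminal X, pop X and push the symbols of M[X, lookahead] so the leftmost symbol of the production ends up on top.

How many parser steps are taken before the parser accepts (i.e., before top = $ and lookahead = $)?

8

     Stack      Input        Action
  1  $ Q        a a d a d $  expand Q ::= S a P d
  2  $ d P a S  a a d a d $  expand S ::= ε
  3  $ d P a    a a d a d $  match a
  4  $ d P      a d a d $    expand P ::= a d a
  5  $ d a d a  a d a d $    match a
  6  $ d a d    d a d $      match d
  7  $ d a      a d $        match a
  8  $ d        d $          match d
Accept reached after 8 steps.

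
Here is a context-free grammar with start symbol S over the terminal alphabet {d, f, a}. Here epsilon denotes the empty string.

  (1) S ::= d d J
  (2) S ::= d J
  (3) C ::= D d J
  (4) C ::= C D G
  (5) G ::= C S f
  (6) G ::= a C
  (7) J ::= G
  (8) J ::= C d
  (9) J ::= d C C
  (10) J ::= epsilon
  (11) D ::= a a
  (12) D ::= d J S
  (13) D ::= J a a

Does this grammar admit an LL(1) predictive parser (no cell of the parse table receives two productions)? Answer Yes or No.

No

FIRST(S) = {d}
FIRST(C) = {a, d}
FIRST(G) = {a, d}
FIRST(J) = {epsilon, a, d}
FIRST(D) = {a, d}
FOLLOW(S) = {$, a, d, f}
FOLLOW(C) = {$, a, d, f}
FOLLOW(G) = {$, a, d, f}
FOLLOW(J) = {$, a, d, f}
FOLLOW(D) = {a, d}
Cell M[C, a] receives both C ::= D d J and C ::= C D G — the grammar is not LL(1).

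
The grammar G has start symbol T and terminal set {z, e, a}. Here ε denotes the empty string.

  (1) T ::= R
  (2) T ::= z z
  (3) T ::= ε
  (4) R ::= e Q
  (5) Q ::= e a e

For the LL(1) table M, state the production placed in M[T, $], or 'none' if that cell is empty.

T ::= ε

FIRST(R) = {e}
FIRST(Q) = {e}
FIRST(T) = {ε, e, z}  (via R)
FOLLOW(T) includes $ since T is the start symbol.
FOLLOW(T): T appears on no right-hand side. Thus FOLLOW(T) = {$}.
For T ::= R: FIRST(R) = {e}, so it goes in M[T, t] for t ∈ {e}.
For T ::= z z: FIRST(z z) = {z}, so it goes in M[T, t] for t ∈ {z}.
For T ::= ε: FIRST(ε) = {ε}, so it goes in M[T, t] for t ∈ {}; since ε ∈ FIRST, also for every t ∈ FOLLOW(T) = {$}.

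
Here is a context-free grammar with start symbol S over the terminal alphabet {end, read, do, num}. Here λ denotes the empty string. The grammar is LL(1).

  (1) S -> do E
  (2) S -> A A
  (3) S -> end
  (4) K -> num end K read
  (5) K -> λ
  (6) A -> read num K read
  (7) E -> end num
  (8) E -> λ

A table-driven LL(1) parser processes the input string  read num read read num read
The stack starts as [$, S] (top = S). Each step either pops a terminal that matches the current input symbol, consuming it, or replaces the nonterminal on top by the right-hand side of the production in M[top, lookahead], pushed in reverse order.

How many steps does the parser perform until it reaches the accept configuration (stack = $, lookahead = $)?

      Stack                Input                          Action
   1  $ S                  read num read read num read $  expand S -> A A
   2  $ A A                read num read read num read $  expand A -> read num K read
   3  $ A read K num read  read num read read num read $  match read
   4  $ A read K num       num read read num read $       match num
   5  $ A read K           read read num read $           expand K -> λ
   6  $ A read             read read num read $           match read
   7  $ A                  read num read $                expand A -> read num K read
   8  $ read K num read    read num read $                match read
   9  $ read K num         num read $                     match num
  10  $ read K             read $                         expand K -> λ
  11  $ read               read $                         match read
Accept reached after 11 steps.

11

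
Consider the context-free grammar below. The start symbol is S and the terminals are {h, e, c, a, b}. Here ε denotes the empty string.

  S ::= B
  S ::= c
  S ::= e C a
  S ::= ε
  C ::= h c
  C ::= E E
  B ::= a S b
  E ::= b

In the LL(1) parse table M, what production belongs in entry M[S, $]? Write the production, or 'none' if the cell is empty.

FIRST(B) = {a}
FIRST(E) = {b}
FIRST(S) = {ε, a, c, e}  (via B)
FIRST(C) = {b, h}  (via E E)
FOLLOW(S) includes $ since S is the start symbol.
FOLLOW(S): in B::=a S b, S is followed by b with FIRST {b}. Thus FOLLOW(S) = {$, b}.
For S ::= B: FIRST(B) = {a}, so it goes in M[S, t] for t ∈ {a}.
For S ::= c: FIRST(c) = {c}, so it goes in M[S, t] for t ∈ {c}.
For S ::= e C a: FIRST(e C a) = {e}, so it goes in M[S, t] for t ∈ {e}.
For S ::= ε: FIRST(ε) = {ε}, so it goes in M[S, t] for t ∈ {}; since ε ∈ FIRST, also for every t ∈ FOLLOW(S) = {$, b}.

S ::= ε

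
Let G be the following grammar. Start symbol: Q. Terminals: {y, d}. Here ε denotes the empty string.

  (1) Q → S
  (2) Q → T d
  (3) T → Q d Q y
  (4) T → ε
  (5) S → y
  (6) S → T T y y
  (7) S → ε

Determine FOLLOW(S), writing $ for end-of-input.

{$, d, y}

FIRST(Q): from Q→S we get {ε, d, y}; from Q→T d we get {d, y}. So FIRST(Q) = {ε, d, y}.
FIRST(T): from T→Q d Q y we get {d, y}; from T→ε we get {ε}. So FIRST(T) = {ε, d, y}.
FIRST(S): from S→y we get {y}; from S→T T y y we get {d, y}; from S→ε we get {ε}. So FIRST(S) = {ε, d, y}.
FOLLOW(Q) includes $ since Q is the start symbol.
FOLLOW(Q): in T→Q d Q y (occurrence 1), Q is followed by d Q y with FIRST {d}; in T→Q d Q y (occurrence 2), Q is followed by y with FIRST {y}. Thus FOLLOW(Q) = {$, d, y}.
FOLLOW(T): in Q→T d, T is followed by d with FIRST {d}; in S→T T y y (occurrence 1), T is followed by T y y with FIRST {d, y}; in S→T T y y (occurrence 2), T is followed by y y with FIRST {y}. Thus FOLLOW(T) = {d, y}.
FOLLOW(S): in Q→S, the suffix after S is empty, so FOLLOW(S) ⊇ FOLLOW(Q) = {$, d, y}. Thus FOLLOW(S) = {$, d, y}.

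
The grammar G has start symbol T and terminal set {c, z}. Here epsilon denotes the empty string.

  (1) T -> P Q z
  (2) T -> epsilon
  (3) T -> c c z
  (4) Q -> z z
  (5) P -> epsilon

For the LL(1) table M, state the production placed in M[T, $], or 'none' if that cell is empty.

FIRST(Q): from Q->z z we get {z}. So FIRST(Q) = {z}.
FIRST(P): from P->epsilon we get {epsilon}. So FIRST(P) = {epsilon}.
FIRST(T): from T->P Q z we get {z}; from T->epsilon we get {epsilon}; from T->c c z we get {c}. So FIRST(T) = {epsilon, c, z}.
FOLLOW(T) includes $ since T is the start symbol.
FOLLOW(T): T appears on no right-hand side. Thus FOLLOW(T) = {$}.
For T -> P Q z: FIRST(P Q z) = {z}, so it goes in M[T, t] for t ∈ {z}.
For T -> epsilon: FIRST(epsilon) = {epsilon}, so it goes in M[T, t] for t ∈ {}; since epsilon ∈ FIRST, also for every t ∈ FOLLOW(T) = {$}.
For T -> c c z: FIRST(c c z) = {c}, so it goes in M[T, t] for t ∈ {c}.

T -> epsilon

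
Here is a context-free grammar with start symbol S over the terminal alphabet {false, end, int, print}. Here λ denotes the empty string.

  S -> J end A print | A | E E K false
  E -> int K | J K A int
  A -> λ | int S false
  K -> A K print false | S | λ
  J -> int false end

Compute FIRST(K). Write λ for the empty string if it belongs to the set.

FIRST(A): from A->λ we get {λ}; from A->int S false we get {int}. So FIRST(A) = {λ, int}.
FIRST(J): from J->int false end we get {int}. So FIRST(J) = {int}.
FIRST(E): from E->int K we get {int}; from E->J K A int we get {int}. So FIRST(E) = {int}.
FIRST(S): from S->J end A print we get {int}; from S->A we get {λ, int}; from S->E E K false we get {int}. So FIRST(S) = {λ, int}.
FIRST(K): from K->A K print false we get {int, print}; from K->S we get {λ, int}; from K->λ we get {λ}. So FIRST(K) = {λ, int, print}.

{λ, int, print}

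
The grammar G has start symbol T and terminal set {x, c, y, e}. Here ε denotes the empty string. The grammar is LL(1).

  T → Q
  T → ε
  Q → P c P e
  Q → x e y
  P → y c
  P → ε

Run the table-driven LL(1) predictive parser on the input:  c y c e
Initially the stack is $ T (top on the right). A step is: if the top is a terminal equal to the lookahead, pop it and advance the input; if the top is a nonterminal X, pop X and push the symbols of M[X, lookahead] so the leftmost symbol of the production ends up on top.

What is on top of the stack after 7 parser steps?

     Stack      Input      Action
  1  $ T        c y c e $  expand T → Q
  2  $ Q        c y c e $  expand Q → P c P e
  3  $ e P c P  c y c e $  expand P → ε
  4  $ e P c    c y c e $  match c
  5  $ e P      y c e $    expand P → y c
  6  $ e c y    y c e $    match y
  7  $ e c      c e $      match c
Stack after step 7: $ e (top = e).

e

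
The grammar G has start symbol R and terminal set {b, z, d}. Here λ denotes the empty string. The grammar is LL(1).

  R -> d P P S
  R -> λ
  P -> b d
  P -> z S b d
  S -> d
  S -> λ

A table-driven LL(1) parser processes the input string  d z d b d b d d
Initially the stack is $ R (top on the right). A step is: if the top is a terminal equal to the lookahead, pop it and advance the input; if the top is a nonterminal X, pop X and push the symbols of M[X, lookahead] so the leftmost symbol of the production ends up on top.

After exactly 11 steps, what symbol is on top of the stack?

S

step 1: stack=$ R  input=d z d b d b d d $  — expand R -> d P P S
step 2: stack=$ S P P d  input=d z d b d b d d $  — match d
step 3: stack=$ S P P  input=z d b d b d d $  — expand P -> z S b d
step 4: stack=$ S P d b S z  input=z d b d b d d $  — match z
step 5: stack=$ S P d b S  input=d b d b d d $  — expand S -> d
step 6: stack=$ S P d b d  input=d b d b d d $  — match d
step 7: stack=$ S P d b  input=b d b d d $  — match b
step 8: stack=$ S P d  input=d b d d $  — match d
step 9: stack=$ S P  input=b d d $  — expand P -> b d
step 10: stack=$ S d b  input=b d d $  — match b
step 11: stack=$ S d  input=d d $  — match d
Stack after step 11: $ S (top = S).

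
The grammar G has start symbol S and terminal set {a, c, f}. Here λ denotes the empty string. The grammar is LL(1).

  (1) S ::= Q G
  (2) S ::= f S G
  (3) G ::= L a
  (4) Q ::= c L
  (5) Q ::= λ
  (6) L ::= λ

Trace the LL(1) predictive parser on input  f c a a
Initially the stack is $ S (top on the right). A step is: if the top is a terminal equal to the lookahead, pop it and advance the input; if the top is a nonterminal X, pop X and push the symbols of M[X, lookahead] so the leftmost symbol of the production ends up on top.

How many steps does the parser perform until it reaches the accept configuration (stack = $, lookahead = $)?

step 1: stack=$ S  input=f c a a $  — expand S ::= f S G
step 2: stack=$ G S f  input=f c a a $  — match f
step 3: stack=$ G S  input=c a a $  — expand S ::= Q G
step 4: stack=$ G G Q  input=c a a $  — expand Q ::= c L
step 5: stack=$ G G L c  input=c a a $  — match c
step 6: stack=$ G G L  input=a a $  — expand L ::= λ
step 7: stack=$ G G  input=a a $  — expand G ::= L a
step 8: stack=$ G a L  input=a a $  — expand L ::= λ
step 9: stack=$ G a  input=a a $  — match a
step 10: stack=$ G  input=a $  — expand G ::= L a
step 11: stack=$ a L  input=a $  — expand L ::= λ
step 12: stack=$ a  input=a $  — match a
Accept reached after 12 steps.

12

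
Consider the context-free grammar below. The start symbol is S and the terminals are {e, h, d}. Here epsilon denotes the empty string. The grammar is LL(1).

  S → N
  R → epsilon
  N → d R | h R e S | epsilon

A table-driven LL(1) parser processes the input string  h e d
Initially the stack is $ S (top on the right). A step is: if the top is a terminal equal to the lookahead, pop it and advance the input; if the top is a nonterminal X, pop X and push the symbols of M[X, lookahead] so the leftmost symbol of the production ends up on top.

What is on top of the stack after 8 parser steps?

R

     Stack      Input    Action
  1  $ S        h e d $  expand S → N
  2  $ N        h e d $  expand N → h R e S
  3  $ S e R h  h e d $  match h
  4  $ S e R    e d $    expand R → epsilon
  5  $ S e      e d $    match e
  6  $ S        d $      expand S → N
  7  $ N        d $      expand N → d R
  8  $ R d      d $      match d
Stack after step 8: $ R (top = R).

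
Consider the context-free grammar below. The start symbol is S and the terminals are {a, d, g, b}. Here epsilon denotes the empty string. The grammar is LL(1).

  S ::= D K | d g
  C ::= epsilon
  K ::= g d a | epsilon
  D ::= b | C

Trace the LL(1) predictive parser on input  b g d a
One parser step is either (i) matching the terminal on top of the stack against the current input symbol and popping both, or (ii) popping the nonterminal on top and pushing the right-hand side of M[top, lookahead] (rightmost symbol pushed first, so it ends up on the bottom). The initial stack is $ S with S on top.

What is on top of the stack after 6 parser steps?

a

     Stack    Input      Action
  1  $ S      b g d a $  expand S ::= D K
  2  $ K D    b g d a $  expand D ::= b
  3  $ K b    b g d a $  match b
  4  $ K      g d a $    expand K ::= g d a
  5  $ a d g  g d a $    match g
  6  $ a d    d a $      match d
Stack after step 6: $ a (top = a).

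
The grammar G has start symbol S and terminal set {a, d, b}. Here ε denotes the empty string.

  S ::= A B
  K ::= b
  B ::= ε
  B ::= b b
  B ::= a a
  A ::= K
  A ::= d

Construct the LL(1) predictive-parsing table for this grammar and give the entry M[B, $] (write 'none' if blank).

B ::= ε

FIRST(K): from K::=b we get {b}. So FIRST(K) = {b}.
FIRST(B): from B::=ε we get {ε}; from B::=b b we get {b}; from B::=a a we get {a}. So FIRST(B) = {ε, a, b}.
FIRST(A): from A::=K we get {b}; from A::=d we get {d}. So FIRST(A) = {b, d}.
FIRST(S): from S::=A B we get {b, d}. So FIRST(S) = {b, d}.
FOLLOW(S) includes $ since S is the start symbol.
FOLLOW(S): S appears on no right-hand side. Thus FOLLOW(S) = {$}.
FOLLOW(B): in S::=A B, the suffix after B is empty, so FOLLOW(B) ⊇ FOLLOW(S) = {$}. Thus FOLLOW(B) = {$}.
For B ::= ε: FIRST(ε) = {ε}, so it goes in M[B, t] for t ∈ {}; since ε ∈ FIRST, also for every t ∈ FOLLOW(B) = {$}.
For B ::= b b: FIRST(b b) = {b}, so it goes in M[B, t] for t ∈ {b}.
For B ::= a a: FIRST(a a) = {a}, so it goes in M[B, t] for t ∈ {a}.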